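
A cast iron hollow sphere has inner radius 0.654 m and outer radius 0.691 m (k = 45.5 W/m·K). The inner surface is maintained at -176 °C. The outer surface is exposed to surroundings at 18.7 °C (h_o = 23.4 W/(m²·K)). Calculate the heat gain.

Q = 26.8 kW

Treat each layer as a resistance in series:
  R_cast iron = (1/0.654 − 1/0.691)/(4πk) = 0.08187/(4π·45.5) = 1.432×10^-4 K/W
  R_conv,out = 1/(4πr²h) = 1/(4π·0.691²·23.4) = 0.007122 K/W
ΣR = 1.432×10^-4 + 0.007122 = 0.007265 K/W
Q = ΔT/ΣR = (-176 °C − 18.7 °C)/0.007265 = -26800 W
(Negative Q ⇒ heat flows inward; heat gain = 26800 W.)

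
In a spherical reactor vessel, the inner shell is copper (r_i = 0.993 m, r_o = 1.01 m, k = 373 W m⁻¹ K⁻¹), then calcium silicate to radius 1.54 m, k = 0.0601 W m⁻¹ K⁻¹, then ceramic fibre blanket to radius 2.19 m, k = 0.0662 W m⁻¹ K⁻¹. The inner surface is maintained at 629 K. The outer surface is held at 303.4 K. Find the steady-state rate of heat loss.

Resistance network (inner→outer):
  R_copper = (1/0.993 − 1/1.01)/(4πk) = 0.01695/(4π·373) = 3.616×10^-6 K/W
  R_calcium silicate = (1/1.01 − 1/1.54)/(4πk) = 0.3407/(4π·0.0601) = 0.4512 K/W
  R_ceramic fibre blanket = (1/1.54 − 1/2.19)/(4πk) = 0.1927/(4π·0.0662) = 0.2317 K/W
ΣR = 3.616×10^-6 + 0.4512 + 0.2317 = 0.6829 K/W
Q = ΔT/ΣR = (629 K − 303.4 K)/0.6829 = 477 W

Q = 477 W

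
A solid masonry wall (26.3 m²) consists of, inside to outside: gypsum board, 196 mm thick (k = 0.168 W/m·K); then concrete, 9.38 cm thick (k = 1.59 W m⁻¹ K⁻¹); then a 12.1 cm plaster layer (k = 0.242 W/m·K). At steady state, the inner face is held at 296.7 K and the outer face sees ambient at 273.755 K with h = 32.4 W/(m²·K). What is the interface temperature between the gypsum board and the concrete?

Series thermal resistances, inner to outer:
  R_gypsum board = L/(kA) = 0.196/(0.168·26.3) = 0.04436 K/W
  R_concrete = L/(kA) = 0.0938/(1.59·26.3) = 0.002243 K/W
  R_plaster = L/(kA) = 0.121/(0.242·26.3) = 0.01901 K/W
  R_conv,out = 1/(hA) = 1/(32.4·26.3) = 0.001174 K/W
ΣR = 0.04436 + 0.002243 + 0.01901 + 0.001174 = 0.06679 K/W
Q = ΔT/ΣR = (296.7 K − 273.755 K)/0.06679 = 343.5 W
From the inner boundary to the gypsum board/concrete interface, ΣR_partial = 0.04436 K/W.
T_interface = T_in − Q·ΣR_partial = 296.7 K − (343.5)(0.04436) = 281.46 K

T = 281.46 K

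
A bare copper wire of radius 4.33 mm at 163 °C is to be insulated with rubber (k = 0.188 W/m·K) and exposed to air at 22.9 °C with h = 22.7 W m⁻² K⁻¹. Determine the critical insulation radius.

For a cylinder, r_cr = k_ins/h = 0.188/22.7 = 0.00828 m = 0.828 cm

r_cr = 0.828 cm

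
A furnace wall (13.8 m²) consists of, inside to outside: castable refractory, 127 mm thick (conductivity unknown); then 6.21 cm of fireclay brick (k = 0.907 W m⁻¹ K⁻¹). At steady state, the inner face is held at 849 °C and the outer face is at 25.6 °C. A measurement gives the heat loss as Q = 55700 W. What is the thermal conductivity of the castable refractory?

ΣR = ΔT/Q = |849 − 25.6|/55700 = 0.01478 K/W
Known resistances:
  R_fireclay brick = L/(kA) = 0.0621/(0.907·13.8) = 0.004961 K/W
R_castable refractory = ΣR − ΣR_known = 0.01478 − 0.004961 = 0.009819 K/W
L/(kA) = 0.009819 ⇒ k = 0.127/(0.009819·13.8) = 0.937 W/m·K

k = 0.937 W/m·K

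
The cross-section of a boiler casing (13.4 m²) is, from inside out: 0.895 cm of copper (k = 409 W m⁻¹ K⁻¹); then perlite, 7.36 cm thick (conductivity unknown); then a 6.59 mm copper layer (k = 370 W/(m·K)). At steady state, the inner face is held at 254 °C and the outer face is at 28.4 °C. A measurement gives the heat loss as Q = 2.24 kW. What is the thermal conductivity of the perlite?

ΣR = ΔT/Q = |254 − 28.4|/2240 = 0.1007 K/W
Known resistances:
  R_copper = L/(kA) = 0.00895/(409·13.4) = 1.633×10^-6 K/W
  R_copper = L/(kA) = 0.00659/(370·13.4) = 1.329×10^-6 K/W
R_perlite = ΣR − ΣR_known = 0.1007 − 2.962×10^-6 = 0.1007 K/W
L/(kA) = 0.1007 ⇒ k = 0.0736/(0.1007·13.4) = 0.0545 W/m·K

k = 0.0545 W/m·K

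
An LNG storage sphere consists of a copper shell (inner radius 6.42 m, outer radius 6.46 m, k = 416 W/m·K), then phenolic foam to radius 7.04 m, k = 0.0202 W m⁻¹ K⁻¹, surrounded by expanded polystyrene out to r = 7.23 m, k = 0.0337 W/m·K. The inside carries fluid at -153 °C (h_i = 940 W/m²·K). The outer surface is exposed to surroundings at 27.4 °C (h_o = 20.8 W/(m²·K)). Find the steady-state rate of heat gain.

Q = 3.05 kW

Resistance network (inner→outer):
  R_conv,in = 1/(4πr²h) = 1/(4π·6.42²·940) = 2.054×10^-6 K/W
  R_copper = (1/6.42 − 1/6.46)/(4πk) = 9.645×10^-4/(4π·416) = 1.845×10^-7 K/W
  R_phenolic foam = (1/6.46 − 1/7.04)/(4πk) = 0.01275/(4π·0.0202) = 0.05024 K/W
  R_expanded polystyrene = (1/7.04 − 1/7.23)/(4πk) = 0.003733/(4π·0.0337) = 0.008815 K/W
  R_conv,out = 1/(4πr²h) = 1/(4π·7.23²·20.8) = 7.319×10^-5 K/W
ΣR = 2.054×10^-6 + 1.845×10^-7 + 0.05024 + 0.008815 + 7.319×10^-5 = 0.05913 K/W
Q = ΔT/ΣR = (-153 °C − 27.4 °C)/0.05913 = -3050 W
(Negative Q ⇒ heat flows inward; heat gain = 3050 W.)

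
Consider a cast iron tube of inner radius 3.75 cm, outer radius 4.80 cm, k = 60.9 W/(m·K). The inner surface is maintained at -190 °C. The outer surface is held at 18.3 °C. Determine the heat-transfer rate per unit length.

Q' = 3.23×10^5 W/m

Q' = 2πk·ΔT/ln(r₂/r₁) = 2π × 60.9 × 208.3 / ln(0.0480/0.0375) = 3.23×10^5 W/m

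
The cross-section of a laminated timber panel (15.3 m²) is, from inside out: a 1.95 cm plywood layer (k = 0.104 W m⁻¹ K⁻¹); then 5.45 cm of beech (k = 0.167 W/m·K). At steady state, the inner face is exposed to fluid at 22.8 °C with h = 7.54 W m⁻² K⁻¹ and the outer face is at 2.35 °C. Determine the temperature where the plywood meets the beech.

T = 12.7 °C

Series thermal resistances, inner to outer:
  R_conv,in = 1/(hA) = 1/(7.54·15.3) = 0.008668 K/W
  R_plywood = L/(kA) = 0.0195/(0.104·15.3) = 0.01225 K/W
  R_beech = L/(kA) = 0.0545/(0.167·15.3) = 0.02133 K/W
ΣR = 0.008668 + 0.01225 + 0.02133 = 0.04225 K/W
Q = ΔT/ΣR = (22.8 °C − 2.35 °C)/0.04225 = 484.0 W
From the inner boundary to the plywood/beech interface, ΣR_partial = 0.02092 K/W.
T_interface = T_in − Q·ΣR_partial = 22.8 °C − (484.0)(0.02092) = 12.7 °C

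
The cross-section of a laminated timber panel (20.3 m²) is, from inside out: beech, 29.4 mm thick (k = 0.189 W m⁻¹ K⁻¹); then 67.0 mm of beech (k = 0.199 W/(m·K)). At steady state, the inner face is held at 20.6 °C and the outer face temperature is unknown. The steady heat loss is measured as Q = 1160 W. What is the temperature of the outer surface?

T_out = -7.53 °C

Series resistances:
  R_beech = L/(kA) = 0.0294/(0.189·20.3) = 0.007663 K/W
  R_beech = L/(kA) = 0.0670/(0.199·20.3) = 0.01659 K/W
ΣR = 0.02425 K/W
ΔT = Q·ΣR = 1160 × 0.02425 = 28.13 K
Heat flows outward, so T_out = T_in − ΔT = 20.6 − 28.13 = -7.53 °C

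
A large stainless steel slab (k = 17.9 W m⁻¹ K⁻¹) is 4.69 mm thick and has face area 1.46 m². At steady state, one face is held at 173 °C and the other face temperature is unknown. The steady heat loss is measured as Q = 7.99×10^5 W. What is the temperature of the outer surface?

T_out = 29.6 °C

Series resistances:
  R_stainless steel = L/(kA) = 0.00469/(17.9·1.46) = 1.795×10^-4 K/W
ΣR = 1.795×10^-4 K/W
ΔT = Q·ΣR = 7.99×10^5 × 1.795×10^-4 = 143.4 K
Heat flows outward, so T_out = T_in − ΔT = 173 − 143.4 = 29.6 °C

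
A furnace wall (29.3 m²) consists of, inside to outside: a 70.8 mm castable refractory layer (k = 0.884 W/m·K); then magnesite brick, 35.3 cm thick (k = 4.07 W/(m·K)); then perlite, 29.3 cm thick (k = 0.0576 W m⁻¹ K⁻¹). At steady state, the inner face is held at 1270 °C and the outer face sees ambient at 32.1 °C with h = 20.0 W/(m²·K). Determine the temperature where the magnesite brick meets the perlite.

Resistance network (inner→outer):
  R_castable refractory = L/(kA) = 0.0708/(0.884·29.3) = 0.002733 K/W
  R_magnesite brick = L/(kA) = 0.353/(4.07·29.3) = 0.002960 K/W
  R_perlite = L/(kA) = 0.293/(0.0576·29.3) = 0.1736 K/W
  R_conv,out = 1/(hA) = 1/(20.0·29.3) = 0.001706 K/W
ΣR = 0.002733 + 0.002960 + 0.1736 + 0.001706 = 0.1810 K/W
Q = ΔT/ΣR = (1270 °C − 32.1 °C)/0.1810 = 6839 W
From the inner boundary to the magnesite brick/perlite interface, ΣR_partial = 0.005693 K/W.
T_interface = T_in − Q·ΣR_partial = 1270 °C − (6839)(0.005693) = 1231 °C

T = 1231 °C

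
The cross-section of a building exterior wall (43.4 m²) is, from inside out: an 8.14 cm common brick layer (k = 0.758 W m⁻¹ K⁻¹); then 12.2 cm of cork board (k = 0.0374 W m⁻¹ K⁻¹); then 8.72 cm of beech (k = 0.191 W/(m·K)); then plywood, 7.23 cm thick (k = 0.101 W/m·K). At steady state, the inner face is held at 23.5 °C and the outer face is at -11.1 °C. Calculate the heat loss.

Q = 331 W

Series thermal resistances, inner to outer:
  R_common brick = L/(kA) = 0.0814/(0.758·43.4) = 0.002474 K/W
  R_cork board = L/(kA) = 0.122/(0.0374·43.4) = 0.07516 K/W
  R_beech = L/(kA) = 0.0872/(0.191·43.4) = 0.01052 K/W
  R_plywood = L/(kA) = 0.0723/(0.101·43.4) = 0.01649 K/W
ΣR = 0.002474 + 0.07516 + 0.01052 + 0.01649 = 0.1046 K/W
Q = ΔT/ΣR = (23.5 °C − -11.1 °C)/0.1046 = 331 W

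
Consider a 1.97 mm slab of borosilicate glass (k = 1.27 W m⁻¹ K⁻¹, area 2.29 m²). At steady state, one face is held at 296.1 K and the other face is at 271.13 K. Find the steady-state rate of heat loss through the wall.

Q = kA·ΔT/L = 1.27 × 2.29 × |296.1 K − 271.13 K| / 0.00197 = 36900 W

Q = 36900 W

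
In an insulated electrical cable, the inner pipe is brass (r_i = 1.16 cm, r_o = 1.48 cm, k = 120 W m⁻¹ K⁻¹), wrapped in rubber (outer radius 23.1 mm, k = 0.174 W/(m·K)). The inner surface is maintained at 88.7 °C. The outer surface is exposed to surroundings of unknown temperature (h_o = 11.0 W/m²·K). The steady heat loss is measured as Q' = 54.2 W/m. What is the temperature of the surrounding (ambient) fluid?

T_out = 32.7 °C

Sum the resistances:
  R'_brass = ln(0.0148/0.0116)/(2πk) = 0.2436/(2π·120) = 3.231×10^-4 m·K/W
  R'_rubber = ln(0.0231/0.0148)/(2πk) = 0.4452/(2π·0.174) = 0.4072 m·K/W
  R'_conv,out = 1/(2πr h) = 1/(2π·0.0231·11.0) = 0.6263 m·K/W
ΣR = 1.034 m·K/W
ΔT = Q'·ΣR = 54.2 × 1.034 = 56.04 K
Heat flows outward, so T_out = T_in − ΔT = 88.7 − 56.04 = 32.7 °C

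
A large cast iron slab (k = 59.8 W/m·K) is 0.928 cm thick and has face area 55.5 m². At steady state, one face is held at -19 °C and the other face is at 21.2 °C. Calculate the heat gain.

Q = 1.44×10^7 W

Q = kA·ΔT/L = 59.8 × 55.5 × |-19 °C − 21.2 °C| / 0.00928 = 1.44×10^7 W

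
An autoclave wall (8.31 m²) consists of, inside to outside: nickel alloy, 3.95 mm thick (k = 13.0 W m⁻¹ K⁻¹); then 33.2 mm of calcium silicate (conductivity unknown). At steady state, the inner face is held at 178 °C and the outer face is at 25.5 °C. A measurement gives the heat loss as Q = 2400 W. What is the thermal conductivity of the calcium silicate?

k = 0.0629 W/m·K

ΣR = ΔT/Q = |178 − 25.5|/2400 = 0.06354 K/W
Known resistances:
  R_nickel alloy = L/(kA) = 0.00395/(13.0·8.31) = 3.656×10^-5 K/W
R_calcium silicate = ΣR − ΣR_known = 0.06354 − 3.656×10^-5 = 0.06350 K/W
L/(kA) = 0.06350 ⇒ k = 0.0332/(0.06350·8.31) = 0.0629 W/m·K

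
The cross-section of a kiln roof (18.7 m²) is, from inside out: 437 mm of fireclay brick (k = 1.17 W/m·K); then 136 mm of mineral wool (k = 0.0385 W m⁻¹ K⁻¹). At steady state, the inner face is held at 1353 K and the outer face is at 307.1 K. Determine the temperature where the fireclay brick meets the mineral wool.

Treat each layer as a resistance in series:
  R_fireclay brick = L/(kA) = 0.437/(1.17·18.7) = 0.01997 K/W
  R_mineral wool = L/(kA) = 0.136/(0.0385·18.7) = 0.1889 K/W
ΣR = 0.01997 + 0.1889 = 0.2089 K/W
Q = ΔT/ΣR = (1353 K − 307.1 K)/0.2089 = 5007 W
From the inner boundary to the fireclay brick/mineral wool interface, ΣR_partial = 0.01997 K/W.
T_interface = T_in − Q·ΣR_partial = 1353 K − (5007)(0.01997) = 1253 K

T = 1253 K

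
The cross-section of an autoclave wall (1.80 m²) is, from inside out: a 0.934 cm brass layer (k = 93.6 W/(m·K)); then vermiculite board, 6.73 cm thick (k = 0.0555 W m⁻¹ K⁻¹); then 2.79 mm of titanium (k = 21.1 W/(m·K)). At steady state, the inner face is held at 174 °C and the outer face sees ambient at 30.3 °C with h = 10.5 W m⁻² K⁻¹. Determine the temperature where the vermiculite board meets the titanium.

Series thermal resistances, inner to outer:
  R_brass = L/(kA) = 0.00934/(93.6·1.80) = 5.544×10^-5 K/W
  R_vermiculite board = L/(kA) = 0.0673/(0.0555·1.80) = 0.6737 K/W
  R_titanium = L/(kA) = 0.00279/(21.1·1.80) = 7.346×10^-5 K/W
  R_conv,out = 1/(hA) = 1/(10.5·1.80) = 0.05291 K/W
ΣR = 5.544×10^-5 + 0.6737 + 7.346×10^-5 + 0.05291 = 0.7267 K/W
Q = ΔT/ΣR = (174 °C − 30.3 °C)/0.7267 = 197.7 W
From the inner boundary to the vermiculite board/titanium interface, ΣR_partial = 0.6738 K/W.
T_interface = T_in − Q·ΣR_partial = 174 °C − (197.7)(0.6738) = 40.8 °C

T = 40.8 °C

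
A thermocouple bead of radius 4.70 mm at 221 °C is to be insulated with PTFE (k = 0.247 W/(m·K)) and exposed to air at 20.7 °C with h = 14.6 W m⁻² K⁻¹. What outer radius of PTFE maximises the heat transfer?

For a sphere, r_cr = 2k_ins/h = 2·0.247/14.6 = 0.0338 m = 3.38 cm

r_cr = 3.38 cm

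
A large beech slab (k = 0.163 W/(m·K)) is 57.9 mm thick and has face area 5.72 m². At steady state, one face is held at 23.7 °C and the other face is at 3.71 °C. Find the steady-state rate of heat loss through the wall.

Q = kA·ΔT/L = 0.163 × 5.72 × |23.7 °C − 3.71 °C| / 0.0579 = 322 W

Q = 322 W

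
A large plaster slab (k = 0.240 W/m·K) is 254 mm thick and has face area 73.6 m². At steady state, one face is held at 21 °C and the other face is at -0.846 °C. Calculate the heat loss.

Q = kA·ΔT/L = 0.240 × 73.6 × |21 °C − -0.846 °C| / 0.254 = 1520 W

Q = 1520 W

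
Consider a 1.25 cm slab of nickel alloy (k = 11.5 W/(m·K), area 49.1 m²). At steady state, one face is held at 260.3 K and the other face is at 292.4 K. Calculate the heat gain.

Q = kA·ΔT/L = 11.5 × 49.1 × |260.3 K − 292.4 K| / 0.0125 = 1.45×10^6 W

Q = 1.45×10^6 W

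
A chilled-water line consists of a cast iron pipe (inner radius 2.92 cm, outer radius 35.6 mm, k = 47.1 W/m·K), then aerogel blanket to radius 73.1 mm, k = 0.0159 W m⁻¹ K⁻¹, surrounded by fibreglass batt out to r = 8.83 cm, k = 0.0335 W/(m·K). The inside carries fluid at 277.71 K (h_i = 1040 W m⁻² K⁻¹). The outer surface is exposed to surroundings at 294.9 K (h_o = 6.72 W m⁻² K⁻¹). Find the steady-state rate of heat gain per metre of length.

Q' = 2.05 W/m

Treat each layer as a resistance in series:
  R'_conv,in = 1/(2πr h) = 1/(2π·0.0292·1040) = 0.005241 m·K/W
  R'_cast iron = ln(0.0356/0.0292)/(2πk) = 0.1982/(2π·47.1) = 6.697×10^-4 m·K/W
  R'_aerogel blanket = ln(0.0731/0.0356)/(2πk) = 0.7195/(2π·0.0159) = 7.202 m·K/W
  R'_fibreglass batt = ln(0.0883/0.0731)/(2πk) = 0.1889/(2π·0.0335) = 0.8975 m·K/W
  R'_conv,out = 1/(2πr h) = 1/(2π·0.0883·6.72) = 0.2682 m·K/W
ΣR = 0.005241 + 6.697×10^-4 + 7.202 + 0.8975 + 0.2682 = 8.374 m·K/W
Q' = ΔT/ΣR = (277.71 K − 294.9 K)/8.374 = -2.05 W/m
(Negative Q' ⇒ heat flows inward; heat gain = 2.05 W/m.)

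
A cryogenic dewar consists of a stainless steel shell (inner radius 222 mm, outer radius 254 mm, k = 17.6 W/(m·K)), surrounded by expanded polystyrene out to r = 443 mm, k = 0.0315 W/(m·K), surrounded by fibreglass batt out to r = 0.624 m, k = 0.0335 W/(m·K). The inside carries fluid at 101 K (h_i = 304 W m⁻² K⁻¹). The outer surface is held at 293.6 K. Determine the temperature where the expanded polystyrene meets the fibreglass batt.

T = 242.0 K

Treat each layer as a resistance in series:
  R_conv,in = 1/(4πr²h) = 1/(4π·0.222²·304) = 0.005311 K/W
  R_stainless steel = (1/0.222 − 1/0.254)/(4πk) = 0.5675/(4π·17.6) = 0.002566 K/W
  R_expanded polystyrene = (1/0.254 − 1/0.443)/(4πk) = 1.680/(4π·0.0315) = 4.243 K/W
  R_fibreglass batt = (1/0.443 − 1/0.624)/(4πk) = 0.6548/(4π·0.0335) = 1.555 K/W
ΣR = 0.005311 + 0.002566 + 4.243 + 1.555 = 5.806 K/W
Q = ΔT/ΣR = (101 K − 293.6 K)/5.806 = -33.17 W
From the inner boundary to the expanded polystyrene/fibreglass batt interface, ΣR_partial = 4.251 K/W.
T_interface = T_in − Q·ΣR_partial = 101 K − (-33.17)(4.251) = 242.0 K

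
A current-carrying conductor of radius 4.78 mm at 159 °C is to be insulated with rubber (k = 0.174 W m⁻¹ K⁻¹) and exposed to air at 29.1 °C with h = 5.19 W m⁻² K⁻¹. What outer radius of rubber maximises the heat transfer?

r_cr = 3.35 cm

For a cylinder, r_cr = k_ins/h = 0.174/5.19 = 0.0335 m = 3.35 cm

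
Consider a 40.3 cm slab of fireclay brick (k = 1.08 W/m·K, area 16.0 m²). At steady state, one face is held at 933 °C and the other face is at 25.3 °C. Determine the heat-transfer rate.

Q = kA·ΔT/L = 1.08 × 16.0 × |933 °C − 25.3 °C| / 0.403 = 38900 W

Q = 38.9 kW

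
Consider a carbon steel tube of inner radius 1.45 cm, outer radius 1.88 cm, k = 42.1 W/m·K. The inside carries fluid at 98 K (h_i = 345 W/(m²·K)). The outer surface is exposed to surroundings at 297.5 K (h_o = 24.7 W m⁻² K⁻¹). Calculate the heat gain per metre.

Q' = 531 W/m

Series thermal resistances, inner to outer:
  R'_conv,in = 1/(2πr h) = 1/(2π·0.0145·345) = 0.03182 m·K/W
  R'_carbon steel = ln(0.0188/0.0145)/(2πk) = 0.2597/(2π·42.1) = 9.818×10^-4 m·K/W
  R'_conv,out = 1/(2πr h) = 1/(2π·0.0188·24.7) = 0.3427 m·K/W
ΣR = 0.03182 + 9.818×10^-4 + 0.3427 = 0.3755 m·K/W
Q' = ΔT/ΣR = (98 K − 297.5 K)/0.3755 = -531 W/m
(Negative Q' ⇒ heat flows inward; heat gain = 531 W/m.)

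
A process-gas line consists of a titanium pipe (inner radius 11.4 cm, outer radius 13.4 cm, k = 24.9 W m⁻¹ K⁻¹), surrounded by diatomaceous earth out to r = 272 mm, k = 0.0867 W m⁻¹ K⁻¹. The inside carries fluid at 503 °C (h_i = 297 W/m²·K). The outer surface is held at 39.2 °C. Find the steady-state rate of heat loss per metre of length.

Treat each layer as a resistance in series:
  R'_conv,in = 1/(2πr h) = 1/(2π·0.114·297) = 0.004701 m·K/W
  R'_titanium = ln(0.134/0.114)/(2πk) = 0.1616/(2π·24.9) = 0.001033 m·K/W
  R'_diatomaceous earth = ln(0.272/0.134)/(2πk) = 0.7080/(2π·0.0867) = 1.300 m·K/W
ΣR = 0.004701 + 0.001033 + 1.300 = 1.306 m·K/W
Q' = ΔT/ΣR = (503 °C − 39.2 °C)/1.306 = 355 W/m

Q' = 355 W/m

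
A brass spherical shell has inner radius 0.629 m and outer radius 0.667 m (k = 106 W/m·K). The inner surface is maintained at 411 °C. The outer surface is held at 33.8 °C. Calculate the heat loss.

Q = 4πk·ΔT/(1/r₁ − 1/r₂) = 4π × 106 × 377.2 / (1/0.629 − 1/0.667) = 5.55×10^6 W

Q = 5550 kW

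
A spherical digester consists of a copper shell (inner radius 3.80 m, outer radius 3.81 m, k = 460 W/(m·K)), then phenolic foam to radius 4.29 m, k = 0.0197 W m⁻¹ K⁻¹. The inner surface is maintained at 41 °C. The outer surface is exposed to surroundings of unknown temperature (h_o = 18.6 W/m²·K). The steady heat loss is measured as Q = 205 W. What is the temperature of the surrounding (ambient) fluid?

T_out = 16.6 °C

Series resistances:
  R_copper = (1/3.80 − 1/3.81)/(4πk) = 6.907×10^-4/(4π·460) = 1.195×10^-7 K/W
  R_phenolic foam = (1/3.81 − 1/4.29)/(4πk) = 0.02937/(4π·0.0197) = 0.1186 K/W
  R_conv,out = 1/(4πr²h) = 1/(4π·4.29²·18.6) = 2.325×10^-4 K/W
ΣR = 0.1189 K/W
ΔT = Q·ΣR = 205 × 0.1189 = 24.37 K
Heat flows outward, so T_out = T_in − ΔT = 41 − 24.37 = 16.6 °C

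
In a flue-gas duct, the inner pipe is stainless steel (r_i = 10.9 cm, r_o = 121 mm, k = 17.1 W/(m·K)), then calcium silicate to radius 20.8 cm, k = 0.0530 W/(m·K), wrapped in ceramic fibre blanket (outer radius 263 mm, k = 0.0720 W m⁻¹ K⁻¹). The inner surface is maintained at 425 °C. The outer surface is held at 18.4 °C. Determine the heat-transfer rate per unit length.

Series thermal resistances, inner to outer:
  R'_stainless steel = ln(0.121/0.109)/(2πk) = 0.1044/(2π·17.1) = 9.721×10^-4 m·K/W
  R'_calcium silicate = ln(0.208/0.121)/(2πk) = 0.5417/(2π·0.0530) = 1.627 m·K/W
  R'_ceramic fibre blanket = ln(0.263/0.208)/(2πk) = 0.2346/(2π·0.0720) = 0.5186 m·K/W
ΣR = 9.721×10^-4 + 1.627 + 0.5186 = 2.147 m·K/W
Q' = ΔT/ΣR = (425 °C − 18.4 °C)/2.147 = 189 W/m

Q' = 189 W/m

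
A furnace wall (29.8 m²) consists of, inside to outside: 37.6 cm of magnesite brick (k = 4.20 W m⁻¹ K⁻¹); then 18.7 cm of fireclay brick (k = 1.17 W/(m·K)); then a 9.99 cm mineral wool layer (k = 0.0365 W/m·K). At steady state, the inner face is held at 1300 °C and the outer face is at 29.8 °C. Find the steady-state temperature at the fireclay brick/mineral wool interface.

T = 1194 °C

Treat each layer as a resistance in series:
  R_magnesite brick = L/(kA) = 0.376/(4.20·29.8) = 0.003004 K/W
  R_fireclay brick = L/(kA) = 0.187/(1.17·29.8) = 0.005363 K/W
  R_mineral wool = L/(kA) = 0.0999/(0.0365·29.8) = 0.09185 K/W
ΣR = 0.003004 + 0.005363 + 0.09185 = 0.1002 K/W
Q = ΔT/ΣR = (1300 °C − 29.8 °C)/0.1002 = 12680 W
From the inner boundary to the fireclay brick/mineral wool interface, ΣR_partial = 0.008367 K/W.
T_interface = T_in − Q·ΣR_partial = 1300 °C − (12680)(0.008367) = 1194 °C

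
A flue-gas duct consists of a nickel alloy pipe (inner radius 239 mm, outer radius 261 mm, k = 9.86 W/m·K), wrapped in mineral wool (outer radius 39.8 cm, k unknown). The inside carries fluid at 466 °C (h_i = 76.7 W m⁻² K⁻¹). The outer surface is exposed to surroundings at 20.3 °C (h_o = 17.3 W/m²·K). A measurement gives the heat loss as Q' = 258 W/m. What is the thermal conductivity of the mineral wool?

ΣR = ΔT/Q' = |466 − 20.3|/258 = 1.728 m·K/W
Known resistances:
  R'_conv,in = 1/(2πr h) = 1/(2π·0.239·76.7) = 0.008682 m·K/W
  R'_nickel alloy = ln(0.261/0.239)/(2πk) = 0.08806/(2π·9.86) = 0.001421 m·K/W
  R'_conv,out = 1/(2πr h) = 1/(2π·0.398·17.3) = 0.02311 m·K/W
R_mineral wool = ΣR − ΣR_known = 1.728 − 0.03321 = 1.695 m·K/W
ln(r₂/r₁)/(2πk) = 1.695 ⇒ k = 0.4219/(2π·1.695) = 0.0396 W/m·K

k = 0.0396 W/m·K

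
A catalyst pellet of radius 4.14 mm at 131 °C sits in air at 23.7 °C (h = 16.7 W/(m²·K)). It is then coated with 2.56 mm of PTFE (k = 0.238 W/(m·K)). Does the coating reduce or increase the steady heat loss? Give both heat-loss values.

Critical radius for a sphere: r_cr = 2k/h = 0.0285 m = 2.85 cm.
Outer radius after coating: r₂ = 0.00414 + 0.00256 = 0.00670 m.
Since r₁ < r_cr and r₂ ≤ r_cr, the coating moves toward the maximum at r_cr — heat loss rises.
Bare: R = 1/(4πr₁²h) = 278.0 K/W; Q = 107.3/278.0 = 0.386 W.
Coated: R = R_cond + R_conv = 137.0 K/W; Q = 107.3/137.0 = 0.783 W.

increases: 0.386 → 0.783 W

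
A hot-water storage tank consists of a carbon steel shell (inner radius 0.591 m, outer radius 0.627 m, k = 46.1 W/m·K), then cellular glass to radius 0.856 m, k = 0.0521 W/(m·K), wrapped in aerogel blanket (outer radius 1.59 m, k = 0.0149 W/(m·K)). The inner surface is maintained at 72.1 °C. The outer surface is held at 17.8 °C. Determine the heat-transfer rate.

Q = 15.4 W

Resistance network (inner→outer):
  R_carbon steel = (1/0.591 − 1/0.627)/(4πk) = 0.09715/(4π·46.1) = 1.677×10^-4 K/W
  R_cellular glass = (1/0.627 − 1/0.856)/(4πk) = 0.4267/(4π·0.0521) = 0.6517 K/W
  R_aerogel blanket = (1/0.856 − 1/1.59)/(4πk) = 0.5393/(4π·0.0149) = 2.880 K/W
ΣR = 1.677×10^-4 + 0.6517 + 2.880 = 3.532 K/W
Q = ΔT/ΣR = (72.1 °C − 17.8 °C)/3.532 = 15.4 W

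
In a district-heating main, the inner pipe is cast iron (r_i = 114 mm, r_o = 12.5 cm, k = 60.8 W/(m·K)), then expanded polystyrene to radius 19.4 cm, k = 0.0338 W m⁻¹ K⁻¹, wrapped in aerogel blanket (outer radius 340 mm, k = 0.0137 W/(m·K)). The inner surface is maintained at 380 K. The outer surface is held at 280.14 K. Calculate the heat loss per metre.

Q' = 11.6 W/m

Series thermal resistances, inner to outer:
  R'_cast iron = ln(0.125/0.114)/(2πk) = 0.09212/(2π·60.8) = 2.411×10^-4 m·K/W
  R'_expanded polystyrene = ln(0.194/0.125)/(2πk) = 0.4395/(2π·0.0338) = 2.070 m·K/W
  R'_aerogel blanket = ln(0.340/0.194)/(2πk) = 0.5611/(2π·0.0137) = 6.518 m·K/W
ΣR = 2.411×10^-4 + 2.070 + 6.518 = 8.588 m·K/W
Q' = ΔT/ΣR = (380 K − 280.14 K)/8.588 = 11.6 W/m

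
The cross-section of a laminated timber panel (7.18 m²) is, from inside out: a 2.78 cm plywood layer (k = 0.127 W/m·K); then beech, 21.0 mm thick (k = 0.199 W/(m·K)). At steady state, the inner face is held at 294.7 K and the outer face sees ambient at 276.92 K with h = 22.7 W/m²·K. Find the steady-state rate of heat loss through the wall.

Treat each layer as a resistance in series:
  R_plywood = L/(kA) = 0.0278/(0.127·7.18) = 0.03049 K/W
  R_beech = L/(kA) = 0.0210/(0.199·7.18) = 0.01470 K/W
  R_conv,out = 1/(hA) = 1/(22.7·7.18) = 0.006135 K/W
ΣR = 0.03049 + 0.01470 + 0.006135 = 0.05132 K/W
Q = ΔT/ΣR = (294.7 K − 276.92 K)/0.05132 = 346 W

Q = 346 W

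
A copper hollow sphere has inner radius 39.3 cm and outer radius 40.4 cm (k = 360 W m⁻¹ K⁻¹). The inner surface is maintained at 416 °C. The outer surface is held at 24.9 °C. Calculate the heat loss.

Q = 25500 kW

Q = 4πk·ΔT/(1/r₁ − 1/r₂) = 4π × 360 × 391.1 / (1/0.393 − 1/0.404) = 2.55×10^7 W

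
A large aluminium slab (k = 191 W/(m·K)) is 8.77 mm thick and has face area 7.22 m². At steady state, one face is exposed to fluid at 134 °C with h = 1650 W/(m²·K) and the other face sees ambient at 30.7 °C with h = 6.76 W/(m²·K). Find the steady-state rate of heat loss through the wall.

Resistance network (inner→outer):
  R_conv,in = 1/(hA) = 1/(1650·7.22) = 8.394×10^-5 K/W
  R_aluminium = L/(kA) = 0.00877/(191·7.22) = 6.360×10^-6 K/W
  R_conv,out = 1/(hA) = 1/(6.76·7.22) = 0.02049 K/W
ΣR = 8.394×10^-5 + 6.360×10^-6 + 0.02049 = 0.02058 K/W
Q = ΔT/ΣR = (134 °C − 30.7 °C)/0.02058 = 5020 W

Q = 5.02 kW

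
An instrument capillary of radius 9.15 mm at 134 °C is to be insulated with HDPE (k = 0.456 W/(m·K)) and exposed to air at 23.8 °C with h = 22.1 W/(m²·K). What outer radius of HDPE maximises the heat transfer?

r_cr = 2.06 cm

For a cylinder, r_cr = k_ins/h = 0.456/22.1 = 0.0206 m = 2.06 cm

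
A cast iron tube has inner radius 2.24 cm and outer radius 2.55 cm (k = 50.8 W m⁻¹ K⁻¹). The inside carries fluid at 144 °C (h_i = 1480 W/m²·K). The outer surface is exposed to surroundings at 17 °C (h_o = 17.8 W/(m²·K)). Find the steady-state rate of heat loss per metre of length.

Q' = 357 W/m

Resistance network (inner→outer):
  R'_conv,in = 1/(2πr h) = 1/(2π·0.0224·1480) = 0.004801 m·K/W
  R'_cast iron = ln(0.0255/0.0224)/(2πk) = 0.1296/(2π·50.8) = 4.061×10^-4 m·K/W
  R'_conv,out = 1/(2πr h) = 1/(2π·0.0255·17.8) = 0.3506 m·K/W
ΣR = 0.004801 + 4.061×10^-4 + 0.3506 = 0.3558 m·K/W
Q' = ΔT/ΣR = (144 °C − 17 °C)/0.3558 = 357 W/m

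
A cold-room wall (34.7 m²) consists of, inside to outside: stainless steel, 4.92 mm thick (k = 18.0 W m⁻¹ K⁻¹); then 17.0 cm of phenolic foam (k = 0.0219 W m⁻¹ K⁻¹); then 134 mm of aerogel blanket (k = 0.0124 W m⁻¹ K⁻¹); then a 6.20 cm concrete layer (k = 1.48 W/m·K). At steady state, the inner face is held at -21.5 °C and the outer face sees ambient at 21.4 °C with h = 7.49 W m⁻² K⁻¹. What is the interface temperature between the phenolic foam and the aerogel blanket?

T = -3.73 °C

Treat each layer as a resistance in series:
  R_stainless steel = L/(kA) = 0.00492/(18.0·34.7) = 7.877×10^-6 K/W
  R_phenolic foam = L/(kA) = 0.170/(0.0219·34.7) = 0.2237 K/W
  R_aerogel blanket = L/(kA) = 0.134/(0.0124·34.7) = 0.3114 K/W
  R_concrete = L/(kA) = 0.0620/(1.48·34.7) = 0.001207 K/W
  R_conv,out = 1/(hA) = 1/(7.49·34.7) = 0.003848 K/W
ΣR = 7.877×10^-6 + 0.2237 + 0.3114 + 0.001207 + 0.003848 = 0.5402 K/W
Q = ΔT/ΣR = (-21.5 °C − 21.4 °C)/0.5402 = -79.42 W
From the inner boundary to the phenolic foam/aerogel blanket interface, ΣR_partial = 0.2237 K/W.
T_interface = T_in − Q·ΣR_partial = -21.5 °C − (-79.42)(0.2237) = -3.73 °C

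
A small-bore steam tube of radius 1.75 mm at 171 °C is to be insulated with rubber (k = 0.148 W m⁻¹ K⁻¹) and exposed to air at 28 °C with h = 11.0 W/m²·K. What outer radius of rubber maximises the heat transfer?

r_cr = 1.35 cm

For a cylinder, r_cr = k_ins/h = 0.148/11.0 = 0.0135 m = 1.35 cm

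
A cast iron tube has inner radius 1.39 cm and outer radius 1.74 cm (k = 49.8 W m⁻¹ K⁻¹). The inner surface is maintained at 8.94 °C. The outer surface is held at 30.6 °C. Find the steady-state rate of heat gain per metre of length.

Q' = 2πk·ΔT/ln(r₂/r₁) = 2π × 49.8 × 21.66 / ln(0.0174/0.0139) = 30200 W/m

Q' = 30.2 kW/m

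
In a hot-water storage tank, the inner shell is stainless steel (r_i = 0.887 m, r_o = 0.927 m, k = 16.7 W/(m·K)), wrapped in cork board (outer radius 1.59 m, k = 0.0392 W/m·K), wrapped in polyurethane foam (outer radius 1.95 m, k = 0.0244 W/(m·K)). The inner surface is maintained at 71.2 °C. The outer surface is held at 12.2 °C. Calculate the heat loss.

Q = 45.7 W

Series thermal resistances, inner to outer:
  R_stainless steel = (1/0.887 − 1/0.927)/(4πk) = 0.04865/(4π·16.7) = 2.318×10^-4 K/W
  R_cork board = (1/0.927 − 1/1.59)/(4πk) = 0.4498/(4π·0.0392) = 0.9131 K/W
  R_polyurethane foam = (1/1.59 − 1/1.95)/(4πk) = 0.1161/(4π·0.0244) = 0.3787 K/W
ΣR = 2.318×10^-4 + 0.9131 + 0.3787 = 1.292 K/W
Q = ΔT/ΣR = (71.2 °C − 12.2 °C)/1.292 = 45.7 W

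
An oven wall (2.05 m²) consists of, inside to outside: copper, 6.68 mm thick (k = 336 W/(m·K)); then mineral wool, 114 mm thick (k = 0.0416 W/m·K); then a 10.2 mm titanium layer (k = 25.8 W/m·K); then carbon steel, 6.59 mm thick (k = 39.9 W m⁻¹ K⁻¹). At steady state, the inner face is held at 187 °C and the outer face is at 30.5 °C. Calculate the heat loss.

Series thermal resistances, inner to outer:
  R_copper = L/(kA) = 0.00668/(336·2.05) = 9.698×10^-6 K/W
  R_mineral wool = L/(kA) = 0.114/(0.0416·2.05) = 1.337 K/W
  R_titanium = L/(kA) = 0.0102/(25.8·2.05) = 1.929×10^-4 K/W
  R_carbon steel = L/(kA) = 0.00659/(39.9·2.05) = 8.057×10^-5 K/W
ΣR = 9.698×10^-6 + 1.337 + 1.929×10^-4 + 8.057×10^-5 = 1.337 K/W
Q = ΔT/ΣR = (187 °C − 30.5 °C)/1.337 = 117 W

Q = 117 W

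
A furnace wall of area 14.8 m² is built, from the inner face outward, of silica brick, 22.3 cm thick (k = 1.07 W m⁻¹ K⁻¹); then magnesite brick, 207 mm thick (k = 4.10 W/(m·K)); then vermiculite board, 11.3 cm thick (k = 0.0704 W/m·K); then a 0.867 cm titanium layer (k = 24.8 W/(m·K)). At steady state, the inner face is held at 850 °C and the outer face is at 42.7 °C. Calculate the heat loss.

Q = 6410 W

Series thermal resistances, inner to outer:
  R_silica brick = L/(kA) = 0.223/(1.07·14.8) = 0.01408 K/W
  R_magnesite brick = L/(kA) = 0.207/(4.10·14.8) = 0.003411 K/W
  R_vermiculite board = L/(kA) = 0.113/(0.0704·14.8) = 0.1085 K/W
  R_titanium = L/(kA) = 0.00867/(24.8·14.8) = 2.362×10^-5 K/W
ΣR = 0.01408 + 0.003411 + 0.1085 + 2.362×10^-5 = 0.1260 K/W
Q = ΔT/ΣR = (850 °C − 42.7 °C)/0.1260 = 6410 W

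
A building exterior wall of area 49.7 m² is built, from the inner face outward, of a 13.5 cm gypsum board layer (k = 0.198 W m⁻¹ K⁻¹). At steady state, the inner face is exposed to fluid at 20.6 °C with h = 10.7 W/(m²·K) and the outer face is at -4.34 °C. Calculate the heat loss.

Series thermal resistances, inner to outer:
  R_conv,in = 1/(hA) = 1/(10.7·49.7) = 0.001880 K/W
  R_gypsum board = L/(kA) = 0.135/(0.198·49.7) = 0.01372 K/W
ΣR = 0.001880 + 0.01372 = 0.01560 K/W
Q = ΔT/ΣR = (20.6 °C − -4.34 °C)/0.01560 = 1600 W

Q = 1600 W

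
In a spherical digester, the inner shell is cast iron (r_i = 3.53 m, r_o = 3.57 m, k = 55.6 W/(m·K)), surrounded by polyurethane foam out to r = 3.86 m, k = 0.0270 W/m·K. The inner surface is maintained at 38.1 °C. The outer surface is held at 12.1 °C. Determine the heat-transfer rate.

Q = 419 W

Resistance network (inner→outer):
  R_cast iron = (1/3.53 − 1/3.57)/(4πk) = 0.003174/(4π·55.6) = 4.543×10^-6 K/W
  R_polyurethane foam = (1/3.57 − 1/3.86)/(4πk) = 0.02104/(4π·0.0270) = 0.06203 K/W
ΣR = 4.543×10^-6 + 0.06203 = 0.06203 K/W
Q = ΔT/ΣR = (38.1 °C − 12.1 °C)/0.06203 = 419 W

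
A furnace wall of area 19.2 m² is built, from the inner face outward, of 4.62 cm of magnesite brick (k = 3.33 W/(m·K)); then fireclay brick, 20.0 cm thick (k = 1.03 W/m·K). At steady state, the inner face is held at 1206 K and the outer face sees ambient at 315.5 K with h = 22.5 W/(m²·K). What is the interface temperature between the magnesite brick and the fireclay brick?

T = 1157 K

Treat each layer as a resistance in series:
  R_magnesite brick = L/(kA) = 0.0462/(3.33·19.2) = 7.226×10^-4 K/W
  R_fireclay brick = L/(kA) = 0.200/(1.03·19.2) = 0.01011 K/W
  R_conv,out = 1/(hA) = 1/(22.5·19.2) = 0.002315 K/W
ΣR = 7.226×10^-4 + 0.01011 + 0.002315 = 0.01315 K/W
Q = ΔT/ΣR = (1206 K − 315.5 K)/0.01315 = 67720 W
From the inner boundary to the magnesite brick/fireclay brick interface, ΣR_partial = 7.226×10^-4 K/W.
T_interface = T_in − Q·ΣR_partial = 1206 K − (67720)(7.226×10^-4) = 1157 K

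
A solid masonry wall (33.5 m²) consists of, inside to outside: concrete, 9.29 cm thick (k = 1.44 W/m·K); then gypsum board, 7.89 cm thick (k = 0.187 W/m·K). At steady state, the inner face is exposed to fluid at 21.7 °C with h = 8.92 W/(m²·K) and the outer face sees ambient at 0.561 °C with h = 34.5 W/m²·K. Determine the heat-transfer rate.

Treat each layer as a resistance in series:
  R_conv,in = 1/(hA) = 1/(8.92·33.5) = 0.003346 K/W
  R_concrete = L/(kA) = 0.0929/(1.44·33.5) = 0.001926 K/W
  R_gypsum board = L/(kA) = 0.0789/(0.187·33.5) = 0.01259 K/W
  R_conv,out = 1/(hA) = 1/(34.5·33.5) = 8.652×10^-4 K/W
ΣR = 0.003346 + 0.001926 + 0.01259 + 8.652×10^-4 = 0.01873 K/W
Q = ΔT/ΣR = (21.7 °C − 0.561 °C)/0.01873 = 1130 W

Q = 1130 W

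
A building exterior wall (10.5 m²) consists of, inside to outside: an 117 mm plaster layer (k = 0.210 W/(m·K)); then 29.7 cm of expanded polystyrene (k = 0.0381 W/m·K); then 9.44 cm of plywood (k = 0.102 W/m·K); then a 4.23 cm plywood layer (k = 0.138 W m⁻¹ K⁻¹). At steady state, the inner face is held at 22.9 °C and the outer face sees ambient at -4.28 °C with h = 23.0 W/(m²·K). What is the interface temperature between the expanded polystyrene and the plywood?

T = -0.68 °C

Treat each layer as a resistance in series:
  R_plaster = L/(kA) = 0.117/(0.210·10.5) = 0.05306 K/W
  R_expanded polystyrene = L/(kA) = 0.297/(0.0381·10.5) = 0.7424 K/W
  R_plywood = L/(kA) = 0.0944/(0.102·10.5) = 0.08814 K/W
  R_plywood = L/(kA) = 0.0423/(0.138·10.5) = 0.02919 K/W
  R_conv,out = 1/(hA) = 1/(23.0·10.5) = 0.004141 K/W
ΣR = 0.05306 + 0.7424 + 0.08814 + 0.02919 + 0.004141 = 0.9169 K/W
Q = ΔT/ΣR = (22.9 °C − -4.28 °C)/0.9169 = 29.64 W
From the inner boundary to the expanded polystyrene/plywood interface, ΣR_partial = 0.7955 K/W.
T_interface = T_in − Q·ΣR_partial = 22.9 °C − (29.64)(0.7955) = -0.68 °C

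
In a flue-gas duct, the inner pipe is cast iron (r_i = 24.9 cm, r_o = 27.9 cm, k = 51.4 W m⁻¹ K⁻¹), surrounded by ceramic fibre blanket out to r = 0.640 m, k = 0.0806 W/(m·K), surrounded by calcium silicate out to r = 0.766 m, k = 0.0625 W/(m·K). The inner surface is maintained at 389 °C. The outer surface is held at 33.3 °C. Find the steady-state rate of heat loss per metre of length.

Series thermal resistances, inner to outer:
  R'_cast iron = ln(0.279/0.249)/(2πk) = 0.1138/(2π·51.4) = 3.522×10^-4 m·K/W
  R'_ceramic fibre blanket = ln(0.640/0.279)/(2πk) = 0.8303/(2π·0.0806) = 1.639 m·K/W
  R'_calcium silicate = ln(0.766/0.640)/(2πk) = 0.1797/(2π·0.0625) = 0.4576 m·K/W
ΣR = 3.522×10^-4 + 1.639 + 0.4576 = 2.097 m·K/W
Q' = ΔT/ΣR = (389 °C − 33.3 °C)/2.097 = 170 W/m

Q' = 170 W/m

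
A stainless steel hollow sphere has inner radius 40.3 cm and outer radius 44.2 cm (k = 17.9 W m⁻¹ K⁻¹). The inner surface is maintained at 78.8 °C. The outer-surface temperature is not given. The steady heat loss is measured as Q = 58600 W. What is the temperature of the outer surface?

Series resistances:
  R_stainless steel = (1/0.403 − 1/0.442)/(4πk) = 0.2189/(4π·17.9) = 9.734×10^-4 K/W
ΣR = 9.734×10^-4 K/W
ΔT = Q·ΣR = 58600 × 9.734×10^-4 = 57.04 K
Heat flows outward, so T_out = T_in − ΔT = 78.8 − 57.04 = 21.8 °C

T_out = 21.8 °C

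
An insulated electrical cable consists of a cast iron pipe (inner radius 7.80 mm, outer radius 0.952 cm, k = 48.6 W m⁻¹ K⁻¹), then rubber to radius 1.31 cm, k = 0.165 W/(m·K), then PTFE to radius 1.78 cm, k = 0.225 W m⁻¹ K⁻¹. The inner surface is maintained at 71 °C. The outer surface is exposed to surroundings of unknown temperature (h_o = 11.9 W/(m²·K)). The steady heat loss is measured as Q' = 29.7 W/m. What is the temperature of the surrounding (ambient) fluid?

Series resistances:
  R'_cast iron = ln(0.00952/0.00780)/(2πk) = 0.1993/(2π·48.6) = 6.526×10^-4 m·K/W
  R'_rubber = ln(0.0131/0.00952)/(2πk) = 0.3192/(2π·0.165) = 0.3079 m·K/W
  R'_PTFE = ln(0.0178/0.0131)/(2πk) = 0.3066/(2π·0.225) = 0.2169 m·K/W
  R'_conv,out = 1/(2πr h) = 1/(2π·0.0178·11.9) = 0.7514 m·K/W
ΣR = 1.277 m·K/W
ΔT = Q'·ΣR = 29.7 × 1.277 = 37.93 K
Heat flows outward, so T_out = T_in − ΔT = 71 − 37.93 = 33.1 °C

T_out = 33.1 °C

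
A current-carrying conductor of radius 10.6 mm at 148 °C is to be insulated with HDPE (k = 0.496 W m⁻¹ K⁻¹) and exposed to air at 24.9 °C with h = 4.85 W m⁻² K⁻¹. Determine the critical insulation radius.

r_cr = 10.2 cm

For a cylinder, r_cr = k_ins/h = 0.496/4.85 = 0.102 m = 10.2 cm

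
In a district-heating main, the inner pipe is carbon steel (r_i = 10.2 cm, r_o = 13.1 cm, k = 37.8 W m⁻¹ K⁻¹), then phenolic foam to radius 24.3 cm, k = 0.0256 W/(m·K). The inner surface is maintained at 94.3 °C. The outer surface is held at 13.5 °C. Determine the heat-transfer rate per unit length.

Resistance network (inner→outer):
  R'_carbon steel = ln(0.131/0.102)/(2πk) = 0.2502/(2π·37.8) = 0.001054 m·K/W
  R'_phenolic foam = ln(0.243/0.131)/(2πk) = 0.6179/(2π·0.0256) = 3.841 m·K/W
ΣR = 0.001054 + 3.841 = 3.842 m·K/W
Q' = ΔT/ΣR = (94.3 °C − 13.5 °C)/3.842 = 21.0 W/m

Q' = 21.0 W/m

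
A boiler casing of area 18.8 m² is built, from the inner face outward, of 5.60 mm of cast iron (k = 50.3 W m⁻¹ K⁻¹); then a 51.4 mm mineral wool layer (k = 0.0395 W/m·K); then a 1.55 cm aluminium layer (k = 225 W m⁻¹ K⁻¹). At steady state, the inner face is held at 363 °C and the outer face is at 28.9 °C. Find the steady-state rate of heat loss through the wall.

Series thermal resistances, inner to outer:
  R_cast iron = L/(kA) = 0.00560/(50.3·18.8) = 5.922×10^-6 K/W
  R_mineral wool = L/(kA) = 0.0514/(0.0395·18.8) = 0.06922 K/W
  R_aluminium = L/(kA) = 0.0155/(225·18.8) = 3.664×10^-6 K/W
ΣR = 5.922×10^-6 + 0.06922 + 3.664×10^-6 = 0.06923 K/W
Q = ΔT/ΣR = (363 °C − 28.9 °C)/0.06923 = 4830 W

Q = 4.83 kW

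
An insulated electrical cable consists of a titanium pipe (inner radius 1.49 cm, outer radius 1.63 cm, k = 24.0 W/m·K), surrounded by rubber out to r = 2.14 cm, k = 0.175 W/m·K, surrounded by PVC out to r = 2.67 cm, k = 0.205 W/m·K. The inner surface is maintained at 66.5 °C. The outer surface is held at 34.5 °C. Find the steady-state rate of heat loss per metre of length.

Q' = 76.2 W/m

Series thermal resistances, inner to outer:
  R'_titanium = ln(0.0163/0.0149)/(2πk) = 0.08980/(2π·24.0) = 5.955×10^-4 m·K/W
  R'_rubber = ln(0.0214/0.0163)/(2πk) = 0.2722/(2π·0.175) = 0.2476 m·K/W
  R'_PVC = ln(0.0267/0.0214)/(2πk) = 0.2213/(2π·0.205) = 0.1718 m·K/W
ΣR = 5.955×10^-4 + 0.2476 + 0.1718 = 0.4200 m·K/W
Q' = ΔT/ΣR = (66.5 °C − 34.5 °C)/0.4200 = 76.2 W/m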